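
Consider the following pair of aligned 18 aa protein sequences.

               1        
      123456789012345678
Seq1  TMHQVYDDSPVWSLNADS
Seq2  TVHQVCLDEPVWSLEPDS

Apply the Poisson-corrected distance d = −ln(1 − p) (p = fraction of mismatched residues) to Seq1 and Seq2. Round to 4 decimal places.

0.4055

The sequences differ at positions 2 (M/V), 6 (Y/C), 7 (D/L), 9 (S/E), 15 (N/E), 16 (A/P).
p = 6/18 = 0.333333.
d = −ln(1 − 0.333333) = −ln(0.666667) = 0.4055.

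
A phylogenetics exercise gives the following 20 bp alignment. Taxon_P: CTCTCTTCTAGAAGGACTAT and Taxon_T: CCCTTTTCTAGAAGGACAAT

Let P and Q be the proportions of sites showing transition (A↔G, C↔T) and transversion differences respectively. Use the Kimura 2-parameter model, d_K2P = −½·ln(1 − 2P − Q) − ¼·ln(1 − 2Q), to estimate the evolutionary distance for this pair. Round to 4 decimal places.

Mismatches occur at site 2 (T/C, transition), site 5 (C/T, transition), site 18 (T/A, transversion).
Of the 3 differences, 2 transitions and 1 transversion over 20 sites: P = 2/20 = 0.100000, Q = 1/20 = 0.050000.
d = −0.5·ln(0.750000) − 0.25·ln(0.900000) = −0.5·(-0.287682) − 0.25·(-0.105361) = 0.1702.

0.1702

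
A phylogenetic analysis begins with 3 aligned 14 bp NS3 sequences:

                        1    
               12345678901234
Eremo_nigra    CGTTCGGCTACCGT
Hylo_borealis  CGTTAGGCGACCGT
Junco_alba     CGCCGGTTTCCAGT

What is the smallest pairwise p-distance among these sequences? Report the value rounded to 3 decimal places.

0.143

Pairwise Hamming distances:
  Eremo_nigra vs Hylo_borealis: 2
  Eremo_nigra vs Junco_alba: 7
  Hylo_borealis vs Junco_alba: 8
The smallest is 2 mismatches, between Eremo_nigra and Hylo_borealis; p = 2/14 = 0.143.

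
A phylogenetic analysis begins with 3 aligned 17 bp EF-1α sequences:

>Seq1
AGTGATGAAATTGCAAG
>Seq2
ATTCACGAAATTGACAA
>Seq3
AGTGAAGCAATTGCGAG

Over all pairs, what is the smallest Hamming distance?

Pairwise Hamming distances:
  Seq1 vs Seq2: 6
  Seq1 vs Seq3: 3
  Seq2 vs Seq3: 7
The smallest is 3, between Seq1 and Seq3.

3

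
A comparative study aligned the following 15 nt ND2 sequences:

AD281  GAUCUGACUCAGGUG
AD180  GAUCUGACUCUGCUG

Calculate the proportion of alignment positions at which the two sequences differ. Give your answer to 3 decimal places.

0.133

Mismatches occur at site 11 (A→U), site 13 (G→C).
There are 2 differences over 15 sites, so p = 2/15 = 0.133.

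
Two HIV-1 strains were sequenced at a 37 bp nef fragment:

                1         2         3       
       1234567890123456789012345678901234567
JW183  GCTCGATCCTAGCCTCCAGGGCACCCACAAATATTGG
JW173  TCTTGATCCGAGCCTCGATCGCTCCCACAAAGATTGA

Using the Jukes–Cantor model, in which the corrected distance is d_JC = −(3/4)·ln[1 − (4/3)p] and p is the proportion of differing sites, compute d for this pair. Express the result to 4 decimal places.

0.2940

Differing sites — 1:G/T; 4:C/T; 10:T/G; 17:C/G; 19:G/T; 20:G/C; 23:A/T; 32:T/G; 37:G/A.
p = 9/37 = 0.243243.
d = −0.75 · ln(1 − (4/3)·0.243243) = −0.75 · ln(0.675676) = −0.75 · (-0.392042) = 0.2940.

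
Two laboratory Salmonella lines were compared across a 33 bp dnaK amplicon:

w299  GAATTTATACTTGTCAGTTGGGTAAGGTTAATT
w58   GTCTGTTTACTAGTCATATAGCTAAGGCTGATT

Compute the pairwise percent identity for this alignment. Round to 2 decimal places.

Mismatches occur at site 2 (A→T), site 3 (A→C), site 5 (T→G), site 7 (A→T), site 12 (T→A), site 17 (G→T), site 18 (T→A), site 20 (G→A), site 22 (G→C), site 28 (T→C), site 30 (A→G).
22 of the 33 sites match, so the percent identity is 22/33 × 100 = 66.67%.

66.67%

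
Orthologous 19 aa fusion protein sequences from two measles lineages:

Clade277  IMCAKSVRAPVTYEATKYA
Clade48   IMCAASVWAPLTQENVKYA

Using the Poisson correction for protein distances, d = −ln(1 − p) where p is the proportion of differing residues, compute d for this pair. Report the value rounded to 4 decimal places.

0.3795

Mismatches occur at site 5 (K→A), site 8 (R→W), site 11 (V→L), site 13 (Y→Q), site 15 (A→N), site 16 (T→V).
p = 6/19 = 0.315789.
d = −ln(1 − 0.315789) = −ln(0.684211) = 0.3795.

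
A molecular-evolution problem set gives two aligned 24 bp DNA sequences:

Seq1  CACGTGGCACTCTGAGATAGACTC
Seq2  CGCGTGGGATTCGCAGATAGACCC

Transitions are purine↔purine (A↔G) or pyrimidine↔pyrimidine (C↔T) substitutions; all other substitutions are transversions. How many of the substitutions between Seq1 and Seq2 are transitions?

3

Mismatches occur at site 2 (A↔G, transition), site 8 (C↔G, transversion), site 10 (C↔T, transition), site 13 (T↔G, transversion), site 14 (G↔C, transversion), site 23 (T↔C, transition).
Of the 6 differences, 3 transitions and 3 transversions, so the answer is 3.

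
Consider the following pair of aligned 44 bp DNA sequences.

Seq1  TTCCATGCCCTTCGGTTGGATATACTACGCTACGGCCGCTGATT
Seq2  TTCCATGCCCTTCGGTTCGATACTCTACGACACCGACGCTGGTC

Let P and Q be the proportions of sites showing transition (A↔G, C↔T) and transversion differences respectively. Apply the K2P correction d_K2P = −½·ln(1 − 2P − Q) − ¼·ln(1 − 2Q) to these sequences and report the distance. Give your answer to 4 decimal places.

0.2396

Differing sites — 18:G/C (Tv); 23:T/C (Ti); 24:A/T (Tv); 30:C/A (Tv); 31:T/C (Ti); 34:G/C (Tv); 36:C/A (Tv); 42:A/G (Ti); 44:T/C (Ti).
Of the 9 differences, 4 transitions and 5 transversions over 44 sites: P = 4/44 = 0.090909, Q = 5/44 = 0.113636.
d = −0.5·ln(0.704546) − 0.25·ln(0.772728) = −0.5·(-0.350202) − 0.25·(-0.257828) = 0.2396.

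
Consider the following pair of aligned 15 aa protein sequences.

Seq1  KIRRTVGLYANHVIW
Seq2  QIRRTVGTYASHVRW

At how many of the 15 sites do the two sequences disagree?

The sequences differ at positions 1 (K/Q), 8 (L/T), 11 (N/S), 14 (I/R).
That gives 4 mismatches out of 15 aligned sites, so the Hamming distance is 4.

4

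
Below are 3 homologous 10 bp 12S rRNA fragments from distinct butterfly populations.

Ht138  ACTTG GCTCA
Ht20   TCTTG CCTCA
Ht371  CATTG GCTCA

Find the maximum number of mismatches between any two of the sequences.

3

Pairwise Hamming distances:
  Ht138 vs Ht20: 2
  Ht138 vs Ht371: 2
  Ht20 vs Ht371: 3
The largest is 3, between Ht20 and Ht371.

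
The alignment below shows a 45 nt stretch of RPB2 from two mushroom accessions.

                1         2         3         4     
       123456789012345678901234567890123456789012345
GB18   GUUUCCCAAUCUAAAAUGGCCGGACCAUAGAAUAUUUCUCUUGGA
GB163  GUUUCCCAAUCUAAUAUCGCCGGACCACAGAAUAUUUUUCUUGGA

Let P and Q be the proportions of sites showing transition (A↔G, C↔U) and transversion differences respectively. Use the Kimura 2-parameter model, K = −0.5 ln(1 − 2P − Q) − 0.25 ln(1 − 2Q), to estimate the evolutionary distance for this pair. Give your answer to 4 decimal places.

0.0948

Mismatches occur at site 15 (A↔U, transversion), site 18 (G↔C, transversion), site 28 (U↔C, transition), site 38 (C↔U, transition).
Of the 4 differences, 2 transitions and 2 transversions over 45 sites: P = 2/45 = 0.044444, Q = 2/45 = 0.044444.
d = −0.5·ln(0.866668) − 0.25·ln(0.911112) = −0.5·(-0.143099) − 0.25·(-0.093089) = 0.0948.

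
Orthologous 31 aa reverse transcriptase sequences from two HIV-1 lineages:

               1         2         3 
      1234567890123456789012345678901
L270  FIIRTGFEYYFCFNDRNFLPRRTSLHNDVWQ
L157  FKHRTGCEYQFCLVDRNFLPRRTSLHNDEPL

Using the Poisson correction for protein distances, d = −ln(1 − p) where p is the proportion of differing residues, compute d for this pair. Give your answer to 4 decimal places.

0.3429

Differing sites — 2:I/K; 3:I/H; 7:F/C; 10:Y/Q; 13:F/L; 14:N/V; 29:V/E; 30:W/P; 31:Q/L.
p = 9/31 = 0.290323.
d = −ln(1 − 0.290323) = −ln(0.709677) = 0.3429.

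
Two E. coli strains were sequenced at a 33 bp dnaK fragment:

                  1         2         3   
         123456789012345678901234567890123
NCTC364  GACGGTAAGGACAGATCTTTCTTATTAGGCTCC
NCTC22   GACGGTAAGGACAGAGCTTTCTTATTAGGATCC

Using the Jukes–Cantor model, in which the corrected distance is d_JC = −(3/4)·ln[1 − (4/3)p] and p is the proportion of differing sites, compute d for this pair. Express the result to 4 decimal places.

Mismatches occur at site 16 (T↔G), site 30 (C↔A).
p = 2/33 = 0.060606.
d = −0.75 · ln(1 − (4/3)·0.060606) = −0.75 · ln(0.919192) = −0.75 · (-0.084260) = 0.0632.

0.0632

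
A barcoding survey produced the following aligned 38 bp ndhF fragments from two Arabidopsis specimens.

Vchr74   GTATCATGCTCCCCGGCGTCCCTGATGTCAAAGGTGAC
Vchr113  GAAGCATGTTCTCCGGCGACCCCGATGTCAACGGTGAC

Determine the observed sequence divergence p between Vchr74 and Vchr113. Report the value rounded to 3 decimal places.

0.184

Mismatches occur at site 2 (T→A), site 4 (T→G), site 9 (C→T), site 12 (C→T), site 19 (T→A), site 23 (T→C), site 32 (A→C).
There are 7 differences over 38 sites, so p = 7/38 = 0.184.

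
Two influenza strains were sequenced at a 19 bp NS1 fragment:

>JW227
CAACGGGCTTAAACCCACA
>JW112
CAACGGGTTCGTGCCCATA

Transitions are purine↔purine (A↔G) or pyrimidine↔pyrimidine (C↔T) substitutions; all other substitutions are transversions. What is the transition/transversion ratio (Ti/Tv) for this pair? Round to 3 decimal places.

The sequences differ at positions 8 (C/T, transition), 10 (T/C, transition), 11 (A/G, transition), 12 (A/T, transversion), 13 (A/G, transition), 18 (C/T, transition).
Of the 6 differences, 5 transitions and 1 transversion, so Ti/Tv = 5/1 = 5.000.

5.000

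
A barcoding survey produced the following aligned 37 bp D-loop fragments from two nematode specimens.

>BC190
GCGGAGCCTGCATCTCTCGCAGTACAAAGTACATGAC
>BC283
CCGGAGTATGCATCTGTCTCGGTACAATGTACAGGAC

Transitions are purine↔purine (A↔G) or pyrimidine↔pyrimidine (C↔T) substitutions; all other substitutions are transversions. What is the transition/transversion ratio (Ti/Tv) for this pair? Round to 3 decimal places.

0.333

Mismatches occur at site 1 (G↔C, transversion), site 7 (C↔T, transition), site 8 (C↔A, transversion), site 16 (C↔G, transversion), site 19 (G↔T, transversion), site 21 (A↔G, transition), site 28 (A↔T, transversion), site 34 (T↔G, transversion).
Of the 8 differences, 2 transitions and 6 transversions, so Ti/Tv = 2/6 = 0.333.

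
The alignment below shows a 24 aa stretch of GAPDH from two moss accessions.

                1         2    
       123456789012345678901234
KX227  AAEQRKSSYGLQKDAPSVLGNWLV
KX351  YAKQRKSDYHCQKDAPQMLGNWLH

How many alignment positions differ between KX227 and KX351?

8

The sequences differ at positions 1 (A/Y), 3 (E/K), 8 (S/D), 10 (G/H), 11 (L/C), 17 (S/Q), 18 (V/M), 24 (V/H).
That gives 8 mismatches out of 24 aligned sites, so the Hamming distance is 8.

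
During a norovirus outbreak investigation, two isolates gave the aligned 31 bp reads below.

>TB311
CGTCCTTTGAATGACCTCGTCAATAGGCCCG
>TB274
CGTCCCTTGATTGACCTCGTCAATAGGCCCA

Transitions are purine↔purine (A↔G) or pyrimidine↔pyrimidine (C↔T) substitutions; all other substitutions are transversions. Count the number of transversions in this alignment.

Mismatches occur at site 6 (T/C, transition), site 11 (A/T, transversion), site 31 (G/A, transition).
Of the 3 differences, 2 transitions and 1 transversion, so the answer is 1.

1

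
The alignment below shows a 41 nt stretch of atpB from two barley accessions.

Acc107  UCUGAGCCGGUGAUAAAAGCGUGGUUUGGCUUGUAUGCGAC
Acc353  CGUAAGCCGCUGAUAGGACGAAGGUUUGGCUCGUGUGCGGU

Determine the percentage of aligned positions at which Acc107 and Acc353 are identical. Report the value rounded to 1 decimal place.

The sequences differ at positions 1 (U/C), 2 (C/G), 4 (G/A), 10 (G/C), 16 (A/G), 17 (A/G), 19 (G/C), 20 (C/G), 21 (G/A), 22 (U/A), 32 (U/C), 35 (A/G), 40 (A/G), 41 (C/U).
27 of the 41 sites match, so the percent identity is 27/41 × 100 = 65.9%.

65.9%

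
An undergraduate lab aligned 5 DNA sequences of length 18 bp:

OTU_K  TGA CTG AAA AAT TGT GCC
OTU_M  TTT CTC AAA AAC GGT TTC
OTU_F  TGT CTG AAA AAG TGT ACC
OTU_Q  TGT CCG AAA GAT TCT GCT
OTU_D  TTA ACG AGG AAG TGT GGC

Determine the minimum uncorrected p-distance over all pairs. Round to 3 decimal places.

0.167

Pairwise Hamming distances:
  OTU_K vs OTU_M: 7
  OTU_K vs OTU_F: 3
  OTU_K vs OTU_Q: 5
  OTU_K vs OTU_D: 7
  OTU_M vs OTU_F: 6
  OTU_M vs OTU_Q: 10
  OTU_M vs OTU_D: 10
  OTU_F vs OTU_Q: 6
  OTU_F vs OTU_D: 8
  OTU_Q vs OTU_D: 10
The smallest is 3 mismatches, between OTU_K and OTU_F; p = 3/18 = 0.167.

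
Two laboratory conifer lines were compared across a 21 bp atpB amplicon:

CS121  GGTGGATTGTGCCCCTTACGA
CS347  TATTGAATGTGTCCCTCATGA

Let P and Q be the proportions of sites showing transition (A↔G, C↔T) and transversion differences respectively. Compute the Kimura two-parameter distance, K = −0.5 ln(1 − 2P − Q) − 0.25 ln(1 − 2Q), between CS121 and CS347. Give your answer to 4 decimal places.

The sequences differ at positions 1 (G/T, transversion), 2 (G/A, transition), 4 (G/T, transversion), 7 (T/A, transversion), 12 (C/T, transition), 17 (T/C, transition), 19 (C/T, transition).
Of the 7 differences, 4 transitions and 3 transversions over 21 sites: P = 4/21 = 0.190476, Q = 3/21 = 0.142857.
d = −0.5·ln(0.476191) − 0.25·ln(0.714286) = −0.5·(-0.741936) − 0.25·(-0.336472) = 0.4551.

0.4551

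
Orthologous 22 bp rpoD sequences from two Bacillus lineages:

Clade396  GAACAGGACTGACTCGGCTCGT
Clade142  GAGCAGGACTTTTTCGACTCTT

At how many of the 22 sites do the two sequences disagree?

Mismatches occur at site 3 (A/G), site 11 (G/T), site 12 (A/T), site 13 (C/T), site 17 (G/A), site 21 (G/T).
That gives 6 mismatches out of 22 aligned sites, so the Hamming distance is 6.

6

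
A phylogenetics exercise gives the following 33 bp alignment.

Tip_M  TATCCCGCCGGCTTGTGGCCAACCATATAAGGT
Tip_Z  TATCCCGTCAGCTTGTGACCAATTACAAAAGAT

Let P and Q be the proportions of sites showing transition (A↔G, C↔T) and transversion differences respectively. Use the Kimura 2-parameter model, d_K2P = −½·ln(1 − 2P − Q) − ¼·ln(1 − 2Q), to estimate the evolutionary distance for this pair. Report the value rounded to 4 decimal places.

Differing sites — 8:C/T (Ti); 10:G/A (Ti); 18:G/A (Ti); 23:C/T (Ti); 24:C/T (Ti); 26:T/C (Ti); 28:T/A (Tv); 32:G/A (Ti).
Of the 8 differences, 7 transitions and 1 transversion over 33 sites: P = 7/33 = 0.212121, Q = 1/33 = 0.030303.
d = −0.5·ln(0.545455) − 0.25·ln(0.939394) = −0.5·(-0.606135) − 0.25·(-0.062520) = 0.3187.

0.3187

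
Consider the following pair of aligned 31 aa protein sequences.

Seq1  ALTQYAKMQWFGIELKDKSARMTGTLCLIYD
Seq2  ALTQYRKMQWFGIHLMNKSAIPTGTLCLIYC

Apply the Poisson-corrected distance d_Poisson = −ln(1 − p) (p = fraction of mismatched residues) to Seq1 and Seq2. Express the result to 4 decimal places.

0.2559

Mismatches occur at site 6 (A→R), site 14 (E→H), site 16 (K→M), site 17 (D→N), site 21 (R→I), site 22 (M→P), site 31 (D→C).
p = 7/31 = 0.225806.
d = −ln(1 − 0.225806) = −ln(0.774194) = 0.2559.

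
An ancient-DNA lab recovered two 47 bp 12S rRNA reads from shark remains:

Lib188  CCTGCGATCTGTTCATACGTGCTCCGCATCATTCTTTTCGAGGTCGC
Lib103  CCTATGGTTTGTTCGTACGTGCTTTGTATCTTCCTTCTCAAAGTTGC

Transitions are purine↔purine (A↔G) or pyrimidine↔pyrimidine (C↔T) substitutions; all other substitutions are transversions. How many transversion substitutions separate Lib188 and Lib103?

Mismatches occur at site 4 (G↔A, transition), site 5 (C↔T, transition), site 7 (A↔G, transition), site 9 (C↔T, transition), site 15 (A↔G, transition), site 24 (C↔T, transition), site 25 (C↔T, transition), site 27 (C↔T, transition), site 31 (A↔T, transversion), site 33 (T↔C, transition), site 37 (T↔C, transition), site 40 (G↔A, transition), site 42 (G↔A, transition), site 45 (C↔T, transition).
Of the 14 differences, 13 transitions and 1 transversion, so the answer is 1.

1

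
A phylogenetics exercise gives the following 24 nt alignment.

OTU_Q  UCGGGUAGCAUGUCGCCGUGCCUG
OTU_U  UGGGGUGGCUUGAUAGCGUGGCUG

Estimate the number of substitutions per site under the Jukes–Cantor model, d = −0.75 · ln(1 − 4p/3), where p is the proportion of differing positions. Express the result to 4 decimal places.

0.4408

Differing sites — 2:C/G; 7:A/G; 10:A/U; 13:U/A; 14:C/U; 15:G/A; 16:C/G; 21:C/G.
p = 8/24 = 0.333333.
d = −0.75 · ln(1 − (4/3)·0.333333) = −0.75 · ln(0.555556) = −0.75 · (-0.587786) = 0.4408.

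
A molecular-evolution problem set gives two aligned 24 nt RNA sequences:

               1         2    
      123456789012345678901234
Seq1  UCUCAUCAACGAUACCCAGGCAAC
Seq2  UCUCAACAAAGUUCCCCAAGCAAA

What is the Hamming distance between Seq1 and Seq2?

6

Mismatches occur at site 6 (U→A), site 10 (C→A), site 12 (A→U), site 14 (A→C), site 19 (G→A), site 24 (C→A).
That gives 6 mismatches out of 24 aligned sites, so the Hamming distance is 6.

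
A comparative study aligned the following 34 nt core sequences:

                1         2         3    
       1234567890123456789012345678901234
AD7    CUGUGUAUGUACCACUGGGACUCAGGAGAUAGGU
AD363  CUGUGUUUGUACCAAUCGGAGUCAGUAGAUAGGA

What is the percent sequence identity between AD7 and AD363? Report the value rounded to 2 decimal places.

82.35%

Differing sites — 7:A/U; 15:C/A; 17:G/C; 21:C/G; 26:G/U; 34:U/A.
28 of the 34 sites match, so the percent identity is 28/34 × 100 = 82.35%.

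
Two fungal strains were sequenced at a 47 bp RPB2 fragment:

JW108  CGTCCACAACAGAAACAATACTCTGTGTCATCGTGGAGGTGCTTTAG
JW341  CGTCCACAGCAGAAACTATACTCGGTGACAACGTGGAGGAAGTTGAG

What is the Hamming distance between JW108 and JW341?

9

Differing sites — 9:A/G; 17:A/T; 24:T/G; 28:T/A; 31:T/A; 40:T/A; 41:G/A; 42:C/G; 45:T/G.
That gives 9 mismatches out of 47 aligned sites, so the Hamming distance is 9.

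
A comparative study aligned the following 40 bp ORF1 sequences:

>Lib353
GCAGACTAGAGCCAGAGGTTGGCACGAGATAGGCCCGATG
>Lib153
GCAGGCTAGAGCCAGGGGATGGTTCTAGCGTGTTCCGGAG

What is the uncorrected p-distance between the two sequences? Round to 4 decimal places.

0.3250

The sequences differ at positions 5 (A/G), 16 (A/G), 19 (T/A), 23 (C/T), 24 (A/T), 26 (G/T), 29 (A/C), 30 (T/G), 31 (A/T), 33 (G/T), 34 (C/T), 38 (A/G), 39 (T/A).
There are 13 differences over 40 sites, so p = 13/40 = 0.3250.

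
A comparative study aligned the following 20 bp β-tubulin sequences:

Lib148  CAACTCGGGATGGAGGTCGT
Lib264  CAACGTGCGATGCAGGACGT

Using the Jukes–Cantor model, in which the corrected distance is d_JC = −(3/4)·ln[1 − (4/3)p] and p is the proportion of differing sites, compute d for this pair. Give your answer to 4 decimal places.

0.3041

The sequences differ at positions 5 (T/G), 6 (C/T), 8 (G/C), 13 (G/C), 17 (T/A).
p = 5/20 = 0.250000.
d = −0.75 · ln(1 − (4/3)·0.250000) = −0.75 · ln(0.666667) = −0.75 · (-0.405465) = 0.3041.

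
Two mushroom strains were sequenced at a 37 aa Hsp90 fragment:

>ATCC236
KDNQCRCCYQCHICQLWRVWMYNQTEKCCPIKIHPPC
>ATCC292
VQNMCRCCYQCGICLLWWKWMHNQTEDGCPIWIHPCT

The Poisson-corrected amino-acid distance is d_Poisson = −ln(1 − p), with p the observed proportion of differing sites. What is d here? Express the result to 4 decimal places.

Mismatches occur at site 1 (K/V), site 2 (D/Q), site 4 (Q/M), site 12 (H/G), site 15 (Q/L), site 18 (R/W), site 19 (V/K), site 22 (Y/H), site 27 (K/D), site 28 (C/G), site 32 (K/W), site 36 (P/C), site 37 (C/T).
p = 13/37 = 0.351351.
d = −ln(1 − 0.351351) = −ln(0.648649) = 0.4329.

0.4329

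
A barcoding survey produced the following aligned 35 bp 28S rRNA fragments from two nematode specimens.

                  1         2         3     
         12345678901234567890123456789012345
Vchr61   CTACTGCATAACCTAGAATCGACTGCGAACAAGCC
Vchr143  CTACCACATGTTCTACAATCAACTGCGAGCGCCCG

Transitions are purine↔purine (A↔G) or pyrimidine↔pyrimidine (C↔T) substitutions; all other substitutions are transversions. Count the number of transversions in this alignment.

Differing sites — 5:T/C (Ti); 6:G/A (Ti); 10:A/G (Ti); 11:A/T (Tv); 12:C/T (Ti); 16:G/C (Tv); 21:G/A (Ti); 29:A/G (Ti); 31:A/G (Ti); 32:A/C (Tv); 33:G/C (Tv); 35:C/G (Tv).
Of the 12 differences, 7 transitions and 5 transversions, so the answer is 5.

5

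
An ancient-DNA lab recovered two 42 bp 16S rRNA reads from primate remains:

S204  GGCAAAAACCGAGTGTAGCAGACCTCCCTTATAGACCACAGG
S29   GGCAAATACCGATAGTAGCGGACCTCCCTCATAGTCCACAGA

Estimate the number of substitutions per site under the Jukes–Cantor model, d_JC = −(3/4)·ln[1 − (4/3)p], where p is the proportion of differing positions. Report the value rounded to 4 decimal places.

0.1885

Mismatches occur at site 7 (A→T), site 13 (G→T), site 14 (T→A), site 20 (A→G), site 30 (T→C), site 35 (A→T), site 42 (G→A).
p = 7/42 = 0.166667.
d = −0.75 · ln(1 − (4/3)·0.166667) = −0.75 · ln(0.777777) = −0.75 · (-0.251315) = 0.1885.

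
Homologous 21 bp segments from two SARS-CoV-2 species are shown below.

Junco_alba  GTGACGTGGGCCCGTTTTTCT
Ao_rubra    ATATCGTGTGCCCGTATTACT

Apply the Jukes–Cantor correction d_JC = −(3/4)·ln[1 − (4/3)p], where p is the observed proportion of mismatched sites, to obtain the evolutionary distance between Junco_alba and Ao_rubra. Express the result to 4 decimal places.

0.3597

The sequences differ at positions 1 (G/A), 3 (G/A), 4 (A/T), 9 (G/T), 16 (T/A), 19 (T/A).
p = 6/21 = 0.285714.
d = −0.75 · ln(1 − (4/3)·0.285714) = −0.75 · ln(0.619048) = −0.75 · (-0.479572) = 0.3597.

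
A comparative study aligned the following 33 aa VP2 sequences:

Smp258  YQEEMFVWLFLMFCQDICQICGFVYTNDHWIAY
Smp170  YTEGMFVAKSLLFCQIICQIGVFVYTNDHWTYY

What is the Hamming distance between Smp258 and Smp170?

Differing sites — 2:Q/T; 4:E/G; 8:W/A; 9:L/K; 10:F/S; 12:M/L; 16:D/I; 21:C/G; 22:G/V; 31:I/T; 32:A/Y.
That gives 11 mismatches out of 33 aligned sites, so the Hamming distance is 11.

11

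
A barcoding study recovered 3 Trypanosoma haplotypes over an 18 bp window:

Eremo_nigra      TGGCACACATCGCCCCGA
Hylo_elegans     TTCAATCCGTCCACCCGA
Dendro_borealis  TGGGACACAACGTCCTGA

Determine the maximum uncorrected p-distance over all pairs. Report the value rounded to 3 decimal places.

Pairwise Hamming distances:
  Eremo_nigra vs Hylo_elegans: 8
  Eremo_nigra vs Dendro_borealis: 4
  Hylo_elegans vs Dendro_borealis: 10
The largest is 10 mismatches, between Hylo_elegans and Dendro_borealis; p = 10/18 = 0.556.

0.556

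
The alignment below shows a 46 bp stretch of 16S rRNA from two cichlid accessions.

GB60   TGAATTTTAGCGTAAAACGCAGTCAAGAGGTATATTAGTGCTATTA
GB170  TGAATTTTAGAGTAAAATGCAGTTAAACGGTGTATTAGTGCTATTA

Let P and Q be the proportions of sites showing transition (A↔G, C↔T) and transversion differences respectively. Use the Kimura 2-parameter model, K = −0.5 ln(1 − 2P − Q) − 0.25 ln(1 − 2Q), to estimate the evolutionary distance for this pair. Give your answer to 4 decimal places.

The sequences differ at positions 11 (C/A, transversion), 18 (C/T, transition), 24 (C/T, transition), 27 (G/A, transition), 28 (A/C, transversion), 32 (A/G, transition).
Of the 6 differences, 4 transitions and 2 transversions over 46 sites: P = 4/46 = 0.086957, Q = 2/46 = 0.043478.
d = −0.5·ln(0.782608) − 0.25·ln(0.913044) = −0.5·(-0.245123) − 0.25·(-0.090971) = 0.1453.

0.1453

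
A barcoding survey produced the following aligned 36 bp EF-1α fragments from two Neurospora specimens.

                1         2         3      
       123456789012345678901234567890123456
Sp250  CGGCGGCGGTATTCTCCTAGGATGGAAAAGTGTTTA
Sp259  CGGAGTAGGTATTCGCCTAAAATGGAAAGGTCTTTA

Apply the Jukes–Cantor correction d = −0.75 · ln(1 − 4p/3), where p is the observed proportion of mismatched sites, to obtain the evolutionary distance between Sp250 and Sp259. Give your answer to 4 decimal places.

Mismatches occur at site 4 (C↔A), site 6 (G↔T), site 7 (C↔A), site 15 (T↔G), site 20 (G↔A), site 21 (G↔A), site 29 (A↔G), site 32 (G↔C).
p = 8/36 = 0.222222.
d = −0.75 · ln(1 − (4/3)·0.222222) = −0.75 · ln(0.703704) = −0.75 · (-0.351397) = 0.2635.

0.2635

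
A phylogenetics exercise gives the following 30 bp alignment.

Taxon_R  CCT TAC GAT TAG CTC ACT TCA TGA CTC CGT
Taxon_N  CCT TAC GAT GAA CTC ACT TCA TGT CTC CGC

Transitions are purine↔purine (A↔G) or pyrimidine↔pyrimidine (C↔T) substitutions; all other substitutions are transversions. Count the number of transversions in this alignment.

2

Differing sites — 10:T/G (Tv); 12:G/A (Ti); 24:A/T (Tv); 30:T/C (Ti).
Of the 4 differences, 2 transitions and 2 transversions, so the answer is 2.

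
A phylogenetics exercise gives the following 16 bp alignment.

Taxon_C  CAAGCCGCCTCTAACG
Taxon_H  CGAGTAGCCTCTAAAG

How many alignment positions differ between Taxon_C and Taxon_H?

4

Differing sites — 2:A/G; 5:C/T; 6:C/A; 15:C/A.
That gives 4 mismatches out of 16 aligned sites, so the Hamming distance is 4.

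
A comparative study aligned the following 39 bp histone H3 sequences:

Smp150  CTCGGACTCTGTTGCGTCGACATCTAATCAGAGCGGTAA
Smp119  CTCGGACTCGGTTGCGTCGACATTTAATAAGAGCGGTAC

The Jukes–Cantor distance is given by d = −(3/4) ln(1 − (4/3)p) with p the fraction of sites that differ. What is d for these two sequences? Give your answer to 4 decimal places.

0.1103

Mismatches occur at site 10 (T/G), site 24 (C/T), site 29 (C/A), site 39 (A/C).
p = 4/39 = 0.102564.
d = −0.75 · ln(1 − (4/3)·0.102564) = −0.75 · ln(0.863248) = −0.75 · (-0.147053) = 0.1103.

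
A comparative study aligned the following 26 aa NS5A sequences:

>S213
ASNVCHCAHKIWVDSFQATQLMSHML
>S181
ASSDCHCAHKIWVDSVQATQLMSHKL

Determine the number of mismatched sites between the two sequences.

4

Differing sites — 3:N/S; 4:V/D; 16:F/V; 25:M/K.
That gives 4 mismatches out of 26 aligned sites, so the Hamming distance is 4.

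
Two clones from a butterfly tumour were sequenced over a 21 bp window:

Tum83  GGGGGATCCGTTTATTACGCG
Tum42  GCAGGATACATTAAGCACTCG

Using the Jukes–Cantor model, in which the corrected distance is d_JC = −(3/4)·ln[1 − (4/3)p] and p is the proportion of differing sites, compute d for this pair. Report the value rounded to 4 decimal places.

0.5319

Mismatches occur at site 2 (G↔C), site 3 (G↔A), site 8 (C↔A), site 10 (G↔A), site 13 (T↔A), site 15 (T↔G), site 16 (T↔C), site 19 (G↔T).
p = 8/21 = 0.380952.
d = −0.75 · ln(1 − (4/3)·0.380952) = −0.75 · ln(0.492064) = −0.75 · (-0.709146) = 0.5319.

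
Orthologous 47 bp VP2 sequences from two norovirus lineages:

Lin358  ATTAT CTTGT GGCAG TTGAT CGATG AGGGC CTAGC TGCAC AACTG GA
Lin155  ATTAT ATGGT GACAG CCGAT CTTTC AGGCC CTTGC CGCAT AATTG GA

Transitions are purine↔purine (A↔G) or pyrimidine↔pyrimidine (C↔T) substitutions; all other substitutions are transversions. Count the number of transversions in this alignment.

7

The sequences differ at positions 6 (C/A, transversion), 8 (T/G, transversion), 12 (G/A, transition), 16 (T/C, transition), 17 (T/C, transition), 22 (G/T, transversion), 23 (A/T, transversion), 25 (G/C, transversion), 29 (G/C, transversion), 33 (A/T, transversion), 36 (T/C, transition), 40 (C/T, transition), 43 (C/T, transition).
Of the 13 differences, 6 transitions and 7 transversions, so the answer is 7.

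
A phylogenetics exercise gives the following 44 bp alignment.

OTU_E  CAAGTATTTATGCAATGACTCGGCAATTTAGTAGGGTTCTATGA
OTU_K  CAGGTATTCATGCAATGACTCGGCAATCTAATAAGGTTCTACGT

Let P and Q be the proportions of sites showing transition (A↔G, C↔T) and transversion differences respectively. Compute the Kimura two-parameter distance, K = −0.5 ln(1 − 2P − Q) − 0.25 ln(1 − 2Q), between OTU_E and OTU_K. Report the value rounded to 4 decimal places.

Mismatches occur at site 3 (A/G, transition), site 9 (T/C, transition), site 28 (T/C, transition), site 31 (G/A, transition), site 34 (G/A, transition), site 42 (T/C, transition), site 44 (A/T, transversion).
Of the 7 differences, 6 transitions and 1 transversion over 44 sites: P = 6/44 = 0.136364, Q = 1/44 = 0.022727.
d = −0.5·ln(0.704545) − 0.25·ln(0.954546) = −0.5·(-0.350203) − 0.25·(-0.046519) = 0.1867.

0.1867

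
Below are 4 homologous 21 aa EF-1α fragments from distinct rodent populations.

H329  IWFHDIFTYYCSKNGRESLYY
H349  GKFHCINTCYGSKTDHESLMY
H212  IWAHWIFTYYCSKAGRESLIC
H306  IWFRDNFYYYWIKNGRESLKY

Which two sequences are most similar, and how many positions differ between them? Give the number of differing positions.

5

Pairwise Hamming distances:
  H329 vs H349: 10
  H329 vs H212: 5
  H329 vs H306: 6
  H349 vs H212: 12
  H349 vs H306: 14
  H212 vs H306: 10
The smallest is 5, between H329 and H212.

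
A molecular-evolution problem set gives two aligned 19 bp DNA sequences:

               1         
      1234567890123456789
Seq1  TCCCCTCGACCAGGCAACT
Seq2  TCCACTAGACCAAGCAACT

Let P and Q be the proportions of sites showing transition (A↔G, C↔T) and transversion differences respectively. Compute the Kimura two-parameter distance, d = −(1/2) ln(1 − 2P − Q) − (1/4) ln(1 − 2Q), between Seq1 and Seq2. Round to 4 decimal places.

Mismatches occur at site 4 (C↔A, transversion), site 7 (C↔A, transversion), site 13 (G↔A, transition).
Of the 3 differences, 1 transition and 2 transversions over 19 sites: P = 1/19 = 0.052632, Q = 2/19 = 0.105263.
d = −0.5·ln(0.789473) − 0.25·ln(0.789474) = −0.5·(-0.236390) − 0.25·(-0.236388) = 0.1773.

0.1773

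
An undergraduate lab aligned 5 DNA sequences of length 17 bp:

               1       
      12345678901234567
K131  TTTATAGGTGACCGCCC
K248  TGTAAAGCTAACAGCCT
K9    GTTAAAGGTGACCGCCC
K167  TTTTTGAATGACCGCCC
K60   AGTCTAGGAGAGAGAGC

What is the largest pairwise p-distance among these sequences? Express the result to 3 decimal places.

Pairwise Hamming distances:
  K131 vs K248: 6
  K131 vs K9: 2
  K131 vs K167: 4
  K131 vs K60: 8
  K248 vs K9: 6
  K248 vs K167: 9
  K248 vs K60: 10
  K9 vs K167: 6
  K9 vs K60: 9
  K167 vs K60: 11
The largest is 11 mismatches, between K167 and K60; p = 11/17 = 0.647.

0.647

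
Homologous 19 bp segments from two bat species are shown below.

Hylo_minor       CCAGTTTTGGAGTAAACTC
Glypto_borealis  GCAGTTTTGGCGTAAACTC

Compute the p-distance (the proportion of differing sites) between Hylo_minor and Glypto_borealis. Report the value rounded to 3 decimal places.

0.105

Differing sites — 1:C/G; 11:A/C.
There are 2 differences over 19 sites, so p = 2/19 = 0.105.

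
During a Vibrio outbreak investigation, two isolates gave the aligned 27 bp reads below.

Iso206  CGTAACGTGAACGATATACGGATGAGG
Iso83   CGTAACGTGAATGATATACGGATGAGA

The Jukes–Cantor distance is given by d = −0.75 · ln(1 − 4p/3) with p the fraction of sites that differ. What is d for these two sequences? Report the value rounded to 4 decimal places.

Mismatches occur at site 12 (C→T), site 27 (G→A).
p = 2/27 = 0.074074.
d = −0.75 · ln(1 − (4/3)·0.074074) = −0.75 · ln(0.901235) = −0.75 · (-0.103989) = 0.0780.

0.0780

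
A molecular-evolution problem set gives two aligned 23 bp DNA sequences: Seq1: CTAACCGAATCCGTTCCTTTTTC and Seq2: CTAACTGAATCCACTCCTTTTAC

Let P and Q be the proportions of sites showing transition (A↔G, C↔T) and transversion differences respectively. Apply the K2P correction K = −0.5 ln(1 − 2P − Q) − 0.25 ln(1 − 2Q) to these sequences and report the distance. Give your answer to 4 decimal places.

The sequences differ at positions 6 (C/T, transition), 13 (G/A, transition), 14 (T/C, transition), 22 (T/A, transversion).
Of the 4 differences, 3 transitions and 1 transversion over 23 sites: P = 3/23 = 0.130435, Q = 1/23 = 0.043478.
d = −0.5·ln(0.695652) − 0.25·ln(0.913044) = −0.5·(-0.362906) − 0.25·(-0.090971) = 0.2042.

0.2042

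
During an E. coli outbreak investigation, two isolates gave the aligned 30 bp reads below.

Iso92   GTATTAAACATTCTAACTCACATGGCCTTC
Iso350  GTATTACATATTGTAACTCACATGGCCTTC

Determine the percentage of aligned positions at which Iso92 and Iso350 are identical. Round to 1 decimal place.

Mismatches occur at site 7 (A/C), site 9 (C/T), site 13 (C/G).
27 of the 30 sites match, so the percent identity is 27/30 × 100 = 90.0%.

90.0%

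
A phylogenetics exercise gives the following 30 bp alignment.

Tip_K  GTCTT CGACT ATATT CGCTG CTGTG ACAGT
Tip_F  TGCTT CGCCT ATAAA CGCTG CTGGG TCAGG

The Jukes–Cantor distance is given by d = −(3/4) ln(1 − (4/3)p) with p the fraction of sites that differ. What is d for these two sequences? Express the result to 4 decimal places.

The sequences differ at positions 1 (G/T), 2 (T/G), 8 (A/C), 14 (T/A), 15 (T/A), 24 (T/G), 26 (A/T), 30 (T/G).
p = 8/30 = 0.266667.
d = −0.75 · ln(1 − (4/3)·0.266667) = −0.75 · ln(0.644444) = −0.75 · (-0.439367) = 0.3295.

0.3295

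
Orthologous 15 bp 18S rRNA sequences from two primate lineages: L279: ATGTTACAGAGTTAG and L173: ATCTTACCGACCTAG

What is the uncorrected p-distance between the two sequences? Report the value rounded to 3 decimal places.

0.267

Differing sites — 3:G/C; 8:A/C; 11:G/C; 12:T/C.
There are 4 differences over 15 sites, so p = 4/15 = 0.267.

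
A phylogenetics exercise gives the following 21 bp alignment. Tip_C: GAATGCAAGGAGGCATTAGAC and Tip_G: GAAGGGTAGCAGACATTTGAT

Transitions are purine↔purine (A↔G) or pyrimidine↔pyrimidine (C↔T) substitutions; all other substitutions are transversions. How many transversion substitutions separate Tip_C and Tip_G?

5

The sequences differ at positions 4 (T/G, transversion), 6 (C/G, transversion), 7 (A/T, transversion), 10 (G/C, transversion), 13 (G/A, transition), 18 (A/T, transversion), 21 (C/T, transition).
Of the 7 differences, 2 transitions and 5 transversions, so the answer is 5.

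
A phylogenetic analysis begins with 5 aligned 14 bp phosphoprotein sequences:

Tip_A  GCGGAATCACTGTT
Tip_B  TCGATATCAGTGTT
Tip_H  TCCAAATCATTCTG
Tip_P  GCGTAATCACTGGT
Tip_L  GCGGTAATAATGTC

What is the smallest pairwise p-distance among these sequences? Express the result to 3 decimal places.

Pairwise Hamming distances:
  Tip_A vs Tip_B: 4
  Tip_A vs Tip_H: 6
  Tip_A vs Tip_P: 2
  Tip_A vs Tip_L: 5
  Tip_B vs Tip_H: 5
  Tip_B vs Tip_P: 5
  Tip_B vs Tip_L: 6
  Tip_H vs Tip_P: 7
  Tip_H vs Tip_L: 9
  Tip_P vs Tip_L: 7
The smallest is 2 mismatches, between Tip_A and Tip_P; p = 2/14 = 0.143.

0.143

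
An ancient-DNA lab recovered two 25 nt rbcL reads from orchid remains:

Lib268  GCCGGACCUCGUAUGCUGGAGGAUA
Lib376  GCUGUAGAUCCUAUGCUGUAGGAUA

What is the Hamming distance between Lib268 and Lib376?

Mismatches occur at site 3 (C→U), site 5 (G→U), site 7 (C→G), site 8 (C→A), site 11 (G→C), site 19 (G→U).
That gives 6 mismatches out of 25 aligned sites, so the Hamming distance is 6.

6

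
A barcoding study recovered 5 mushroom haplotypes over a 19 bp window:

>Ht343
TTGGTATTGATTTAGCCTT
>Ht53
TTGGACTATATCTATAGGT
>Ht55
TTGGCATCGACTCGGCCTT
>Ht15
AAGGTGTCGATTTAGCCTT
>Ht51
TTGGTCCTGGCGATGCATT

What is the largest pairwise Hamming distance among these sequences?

13

Pairwise Hamming distances:
  Ht343 vs Ht53: 9
  Ht343 vs Ht55: 5
  Ht343 vs Ht15: 4
  Ht343 vs Ht51: 8
  Ht53 vs Ht55: 12
  Ht53 vs Ht15: 11
  Ht53 vs Ht51: 13
  Ht55 vs Ht15: 7
  Ht55 vs Ht51: 9
  Ht15 vs Ht51: 11
The largest is 13, between Ht53 and Ht51.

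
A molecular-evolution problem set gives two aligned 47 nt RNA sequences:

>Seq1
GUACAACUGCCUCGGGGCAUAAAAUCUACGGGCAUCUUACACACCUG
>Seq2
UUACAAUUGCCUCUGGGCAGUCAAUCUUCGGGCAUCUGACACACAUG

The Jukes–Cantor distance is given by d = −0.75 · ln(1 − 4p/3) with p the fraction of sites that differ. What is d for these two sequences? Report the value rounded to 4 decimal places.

0.2211

Mismatches occur at site 1 (G/U), site 7 (C/U), site 14 (G/U), site 20 (U/G), site 21 (A/U), site 22 (A/C), site 28 (A/U), site 38 (U/G), site 45 (C/A).
p = 9/47 = 0.191489.
d = −0.75 · ln(1 − (4/3)·0.191489) = −0.75 · ln(0.744681) = −0.75 · (-0.294799) = 0.2211.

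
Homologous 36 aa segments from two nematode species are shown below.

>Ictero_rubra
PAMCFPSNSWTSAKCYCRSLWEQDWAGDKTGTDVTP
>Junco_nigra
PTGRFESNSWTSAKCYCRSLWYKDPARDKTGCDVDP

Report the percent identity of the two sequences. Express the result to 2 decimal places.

72.22%

Mismatches occur at site 2 (A/T), site 3 (M/G), site 4 (C/R), site 6 (P/E), site 22 (E/Y), site 23 (Q/K), site 25 (W/P), site 27 (G/R), site 32 (T/C), site 35 (T/D).
26 of the 36 sites match, so the percent identity is 26/36 × 100 = 72.22%.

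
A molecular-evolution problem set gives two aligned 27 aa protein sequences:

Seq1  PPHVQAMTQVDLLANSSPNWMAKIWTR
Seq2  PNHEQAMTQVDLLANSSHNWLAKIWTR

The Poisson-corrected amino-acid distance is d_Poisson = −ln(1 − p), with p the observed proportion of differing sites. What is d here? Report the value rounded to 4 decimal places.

The sequences differ at positions 2 (P/N), 4 (V/E), 18 (P/H), 21 (M/L).
p = 4/27 = 0.148148.
d = −ln(1 − 0.148148) = −ln(0.851852) = 0.1603.

0.1603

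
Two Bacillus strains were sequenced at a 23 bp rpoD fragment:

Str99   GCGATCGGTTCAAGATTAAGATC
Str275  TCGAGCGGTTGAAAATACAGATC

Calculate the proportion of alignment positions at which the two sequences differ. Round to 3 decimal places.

0.261

Mismatches occur at site 1 (G/T), site 5 (T/G), site 11 (C/G), site 14 (G/A), site 17 (T/A), site 18 (A/C).
There are 6 differences over 23 sites, so p = 6/23 = 0.261.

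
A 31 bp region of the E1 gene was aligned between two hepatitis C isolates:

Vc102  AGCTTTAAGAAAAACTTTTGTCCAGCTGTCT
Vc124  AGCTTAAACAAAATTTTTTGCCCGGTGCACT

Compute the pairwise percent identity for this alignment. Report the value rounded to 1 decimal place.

The sequences differ at positions 6 (T/A), 9 (G/C), 14 (A/T), 15 (C/T), 21 (T/C), 24 (A/G), 26 (C/T), 27 (T/G), 28 (G/C), 29 (T/A).
21 of the 31 sites match, so the percent identity is 21/31 × 100 = 67.7%.

67.7%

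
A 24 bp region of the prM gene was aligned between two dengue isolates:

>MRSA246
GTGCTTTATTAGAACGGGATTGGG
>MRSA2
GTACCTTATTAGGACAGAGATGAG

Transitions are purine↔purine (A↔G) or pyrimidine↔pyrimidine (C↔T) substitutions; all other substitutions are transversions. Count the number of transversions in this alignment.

Mismatches occur at site 3 (G/A, transition), site 5 (T/C, transition), site 13 (A/G, transition), site 16 (G/A, transition), site 18 (G/A, transition), site 19 (A/G, transition), site 20 (T/A, transversion), site 23 (G/A, transition).
Of the 8 differences, 7 transitions and 1 transversion, so the answer is 1.

1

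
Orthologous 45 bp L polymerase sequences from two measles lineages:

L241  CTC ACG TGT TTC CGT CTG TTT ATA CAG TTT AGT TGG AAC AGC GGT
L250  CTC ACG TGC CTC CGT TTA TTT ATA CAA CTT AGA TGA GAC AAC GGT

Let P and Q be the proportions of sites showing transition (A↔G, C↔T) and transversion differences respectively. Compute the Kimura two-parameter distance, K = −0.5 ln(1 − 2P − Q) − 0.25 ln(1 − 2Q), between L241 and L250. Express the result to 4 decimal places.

0.2856

Differing sites — 9:T/C (Ti); 10:T/C (Ti); 16:C/T (Ti); 18:G/A (Ti); 27:G/A (Ti); 28:T/C (Ti); 33:T/A (Tv); 36:G/A (Ti); 37:A/G (Ti); 41:G/A (Ti).
Of the 10 differences, 9 transitions and 1 transversion over 45 sites: P = 9/45 = 0.200000, Q = 1/45 = 0.022222.
d = −0.5·ln(0.577778) − 0.25·ln(0.955556) = −0.5·(-0.548566) − 0.25·(-0.045462) = 0.2856.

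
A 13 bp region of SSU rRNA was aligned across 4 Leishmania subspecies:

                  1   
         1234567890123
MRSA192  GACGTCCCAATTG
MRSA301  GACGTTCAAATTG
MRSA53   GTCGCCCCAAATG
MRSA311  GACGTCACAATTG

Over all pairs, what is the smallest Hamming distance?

1

Pairwise Hamming distances:
  MRSA192 vs MRSA301: 2
  MRSA192 vs MRSA53: 3
  MRSA192 vs MRSA311: 1
  MRSA301 vs MRSA53: 5
  MRSA301 vs MRSA311: 3
  MRSA53 vs MRSA311: 4
The smallest is 1, between MRSA192 and MRSA311.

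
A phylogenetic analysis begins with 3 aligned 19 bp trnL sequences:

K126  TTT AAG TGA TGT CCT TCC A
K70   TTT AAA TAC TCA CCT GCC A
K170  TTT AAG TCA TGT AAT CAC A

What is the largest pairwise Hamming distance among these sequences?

9

Pairwise Hamming distances:
  K126 vs K70: 6
  K126 vs K170: 5
  K70 vs K170: 9
The largest is 9, between K70 and K170.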